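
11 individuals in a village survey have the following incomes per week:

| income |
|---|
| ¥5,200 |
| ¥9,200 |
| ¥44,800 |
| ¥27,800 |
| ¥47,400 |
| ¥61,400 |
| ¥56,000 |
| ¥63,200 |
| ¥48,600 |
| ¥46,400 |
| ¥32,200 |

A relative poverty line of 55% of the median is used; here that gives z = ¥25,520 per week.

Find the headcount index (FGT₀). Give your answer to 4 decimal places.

0.1818

2 of the 11 individuals have income below ¥25,520.
H = 2/11 = 0.1818.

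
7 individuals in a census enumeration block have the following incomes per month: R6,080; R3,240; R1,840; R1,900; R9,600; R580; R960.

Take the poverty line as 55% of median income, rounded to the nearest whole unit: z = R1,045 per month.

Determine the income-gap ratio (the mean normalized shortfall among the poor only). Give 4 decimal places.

Incomes under z: R580, R960 (q = 2 of N = 7).
Relative gaps: 0.4450, 0.0813; sum = 0.526316.
I averages over the q = 2 poor units only: 0.526316 / 2 = 0.2632.

0.2632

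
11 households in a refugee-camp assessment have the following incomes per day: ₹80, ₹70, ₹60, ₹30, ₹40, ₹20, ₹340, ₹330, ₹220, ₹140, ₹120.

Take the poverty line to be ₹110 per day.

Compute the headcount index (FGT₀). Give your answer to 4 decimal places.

0.5455

6 of the 11 households have income below ₹110.
H = 6/11 = 0.5455.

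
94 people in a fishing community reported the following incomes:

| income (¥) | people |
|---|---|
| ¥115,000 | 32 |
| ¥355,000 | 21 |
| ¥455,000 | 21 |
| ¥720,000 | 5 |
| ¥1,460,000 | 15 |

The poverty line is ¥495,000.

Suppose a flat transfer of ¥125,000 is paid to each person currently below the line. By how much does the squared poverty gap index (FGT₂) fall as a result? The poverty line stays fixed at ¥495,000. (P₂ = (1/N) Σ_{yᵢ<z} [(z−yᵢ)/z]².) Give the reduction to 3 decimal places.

Before: below the line — 32×¥115,000, 21×¥355,000, 21×¥455,000; squared poverty gap index (FGT₂) = 0.21995.
After the ¥125,000 transfer: below the line — 32×¥240,000, 21×¥480,000; squared poverty gap index (FGT₂) = 0.09055.
Reduction = 0.21995 − 0.09055 = 0.129.

0.129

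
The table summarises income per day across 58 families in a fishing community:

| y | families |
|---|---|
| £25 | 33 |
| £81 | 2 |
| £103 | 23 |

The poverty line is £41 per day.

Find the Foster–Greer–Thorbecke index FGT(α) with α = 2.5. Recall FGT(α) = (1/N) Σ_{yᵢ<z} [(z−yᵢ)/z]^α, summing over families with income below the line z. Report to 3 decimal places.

Below the line: 33×£25 (q = 33 of N = 58).
Relative gaps: (41−25)/41 = 0.3902 (×33).
Raised to α = 2.5: 0.09513 (×33).
Sum = 3.139455; FGT(2.5) = 3.139455 / 58 = 0.054.

0.054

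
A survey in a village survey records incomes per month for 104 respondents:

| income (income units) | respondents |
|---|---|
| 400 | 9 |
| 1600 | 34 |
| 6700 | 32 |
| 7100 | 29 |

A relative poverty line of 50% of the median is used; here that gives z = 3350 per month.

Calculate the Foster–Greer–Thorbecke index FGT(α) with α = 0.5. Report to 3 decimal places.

Below the line: 9×400, 34×1600 (q = 43 of N = 104).
Relative gaps: (3350−400)/3350 = 0.8806 (×9); (3350−1600)/3350 = 0.5224 (×34).
Raised to α = 0.5: 0.93840 (×9); 0.72276 (×34).
Sum = 33.019594; FGT(0.5) = 33.019594 / 104 = 0.317.

0.317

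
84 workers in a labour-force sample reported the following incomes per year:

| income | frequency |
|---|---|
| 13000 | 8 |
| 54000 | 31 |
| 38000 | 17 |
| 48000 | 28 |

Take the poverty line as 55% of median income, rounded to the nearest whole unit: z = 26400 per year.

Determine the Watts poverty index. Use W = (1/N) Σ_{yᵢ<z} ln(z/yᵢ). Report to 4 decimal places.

Below z: 8×13000 (q = 8 of N = 84).
Log shortfalls: ln(26400/13000) = 0.7084 (×8).
W = 5.667317 / 84 = 0.0675.

0.0675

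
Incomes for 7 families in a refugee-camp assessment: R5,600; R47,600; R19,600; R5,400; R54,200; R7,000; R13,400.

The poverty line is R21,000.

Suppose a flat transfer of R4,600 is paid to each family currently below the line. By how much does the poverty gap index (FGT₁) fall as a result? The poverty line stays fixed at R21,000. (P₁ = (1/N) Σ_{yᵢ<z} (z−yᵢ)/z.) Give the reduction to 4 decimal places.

0.1347

Before: below the line — R5,400, R5,600, R7,000, R13,400, R19,600; poverty gap index (FGT₁) = 0.367347.
After the R4,600 transfer: below the line — R10,000, R10,200, R11,600, R18,000; poverty gap index (FGT₁) = 0.232653.
Reduction = 0.367347 − 0.232653 = 0.1347.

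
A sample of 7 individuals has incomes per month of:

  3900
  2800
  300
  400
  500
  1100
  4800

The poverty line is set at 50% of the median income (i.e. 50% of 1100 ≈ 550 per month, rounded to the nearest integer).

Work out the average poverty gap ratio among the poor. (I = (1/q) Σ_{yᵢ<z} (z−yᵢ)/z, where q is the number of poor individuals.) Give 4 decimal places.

Incomes under z: 300, 400, 500 (q = 3 of N = 7).
Shortfall ratios (z−y)/z: 0.4545, 0.2727, 0.0909; sum = 0.818182.
The income-gap ratio divides by q (the poor only): 0.818182 / 3 = 0.2727.

0.2727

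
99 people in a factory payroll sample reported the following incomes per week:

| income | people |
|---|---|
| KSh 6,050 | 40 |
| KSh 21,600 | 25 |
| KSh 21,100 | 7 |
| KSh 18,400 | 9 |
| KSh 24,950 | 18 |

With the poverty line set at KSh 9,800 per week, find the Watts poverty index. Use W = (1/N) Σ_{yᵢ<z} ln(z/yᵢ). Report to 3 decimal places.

Poor units: 40×KSh 6,050 (q = 40 of N = 99).
ln(z/y) terms: ln(9800/6050) = 0.4823 (×40).
W = 19.292965 / 99 = 0.195.

0.195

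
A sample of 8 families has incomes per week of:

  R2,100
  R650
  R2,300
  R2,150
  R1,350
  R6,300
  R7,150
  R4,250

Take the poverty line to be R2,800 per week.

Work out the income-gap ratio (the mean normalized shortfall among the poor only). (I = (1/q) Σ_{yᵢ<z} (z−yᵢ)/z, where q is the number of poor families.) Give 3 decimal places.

Poor units: R650, R1,350, R2,100, R2,150, R2,300 (q = 5 of N = 8).
Relative gaps: 0.7679, 0.5179, 0.2500, 0.2321, 0.1786; sum = 1.946429.
The income-gap ratio divides by q (the poor only): 1.946429 / 5 = 0.389.

0.389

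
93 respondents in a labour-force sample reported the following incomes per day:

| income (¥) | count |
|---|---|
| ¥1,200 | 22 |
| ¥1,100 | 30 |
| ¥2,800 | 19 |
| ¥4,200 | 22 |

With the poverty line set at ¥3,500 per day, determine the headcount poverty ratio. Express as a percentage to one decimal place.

76.3%

71 of the 93 respondents have income below ¥3,500.
H = 71/93 = 76.3%.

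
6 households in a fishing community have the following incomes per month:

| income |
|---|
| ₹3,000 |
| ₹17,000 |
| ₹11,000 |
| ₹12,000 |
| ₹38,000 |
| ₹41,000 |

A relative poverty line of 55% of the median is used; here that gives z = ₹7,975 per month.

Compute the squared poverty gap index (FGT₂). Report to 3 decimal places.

Below z: ₹3,000 (q = 1 of N = 6).
Normalized shortfalls: (7975−3000)/7975 = 0.6238.
Squared: 0.3892.
Sum = 0.389157; P₂ = 0.389157 / 6 = 0.065.

0.065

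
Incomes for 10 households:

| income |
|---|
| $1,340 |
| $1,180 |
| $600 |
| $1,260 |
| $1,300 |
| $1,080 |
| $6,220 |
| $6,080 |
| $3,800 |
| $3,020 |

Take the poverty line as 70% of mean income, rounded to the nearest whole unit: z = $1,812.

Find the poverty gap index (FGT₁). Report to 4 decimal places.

0.2269

Below z: $600, $1,080, $1,180, $1,260, $1,300, $1,340 (q = 6 of N = 10).
Normalized shortfalls: (1812−600)/1812 = 0.6689; (1812−1080)/1812 = 0.4040; (1812−1180)/1812 = 0.3488; (1812−1260)/1812 = 0.3046; (1812−1300)/1812 = 0.2826; (1812−1340)/1812 = 0.2605.
Σ = 2.269316. Dividing by the full population N = 10 gives P₁ = 0.2269.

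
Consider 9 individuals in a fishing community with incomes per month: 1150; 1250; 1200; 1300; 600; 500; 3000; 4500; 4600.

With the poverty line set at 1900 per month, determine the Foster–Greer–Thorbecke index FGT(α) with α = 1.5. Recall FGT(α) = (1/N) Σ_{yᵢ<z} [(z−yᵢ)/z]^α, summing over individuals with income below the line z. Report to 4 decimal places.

Below z: 500, 600, 1150, 1200, 1250, 1300 (q = 6 of N = 9).
Gap ratios (z−y)/z: (1900−500)/1900 = 0.7368; (1900−600)/1900 = 0.6842; (1900−1150)/1900 = 0.3947; (1900−1200)/1900 = 0.3684; (1900−1250)/1900 = 0.3421; (1900−1300)/1900 = 0.3158.
Raised to α = 1.5: 0.63250; 0.56596; 0.24801; 0.22362; 0.20010; 0.17746.
Sum = 2.047644; FGT(1.5) = 2.047644 / 9 = 0.2275.

0.2275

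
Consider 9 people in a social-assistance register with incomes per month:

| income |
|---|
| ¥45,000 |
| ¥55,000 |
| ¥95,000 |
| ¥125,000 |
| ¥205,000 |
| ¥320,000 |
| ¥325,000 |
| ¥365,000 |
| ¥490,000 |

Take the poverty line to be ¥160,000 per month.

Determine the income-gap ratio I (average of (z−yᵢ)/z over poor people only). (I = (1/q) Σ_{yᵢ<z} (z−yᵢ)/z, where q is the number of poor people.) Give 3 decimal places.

Below the line: ¥45,000, ¥55,000, ¥95,000, ¥125,000 (q = 4 of N = 9).
Relative gaps: 0.7188, 0.6562, 0.4062, 0.2188; sum = 2.000000.
The income-gap ratio divides by q (the poor only): 2.000000 / 4 = 0.500.

0.500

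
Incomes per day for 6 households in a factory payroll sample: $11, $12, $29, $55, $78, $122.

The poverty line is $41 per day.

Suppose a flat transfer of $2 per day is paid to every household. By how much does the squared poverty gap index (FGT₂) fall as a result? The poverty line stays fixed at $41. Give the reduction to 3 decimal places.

0.027

Before: below the line — $11, $12, $29; squared poverty gap index (FGT₂) = 0.18689.
After the $2 transfer: below the line — $13, $14, $31; squared poverty gap index (FGT₂) = 0.15992.
Reduction = 0.18689 − 0.15992 = 0.027.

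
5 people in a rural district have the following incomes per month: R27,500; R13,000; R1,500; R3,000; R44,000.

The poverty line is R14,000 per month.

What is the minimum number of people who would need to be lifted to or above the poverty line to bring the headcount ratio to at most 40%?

Currently q = 3 of N = 5 are below the line (H = 0.600).
A headcount ratio of at most 40% allows at most ⌊0.40 × 5⌋ = 2 poor people.
So at least 3 − 2 = 1 must be lifted.

1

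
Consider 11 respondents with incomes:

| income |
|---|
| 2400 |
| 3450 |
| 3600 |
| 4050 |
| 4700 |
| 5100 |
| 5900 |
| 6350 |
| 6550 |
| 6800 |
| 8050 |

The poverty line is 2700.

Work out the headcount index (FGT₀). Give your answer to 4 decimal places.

0.0909

1 of the 11 respondents have income below 2700.
H = 1/11 = 0.0909.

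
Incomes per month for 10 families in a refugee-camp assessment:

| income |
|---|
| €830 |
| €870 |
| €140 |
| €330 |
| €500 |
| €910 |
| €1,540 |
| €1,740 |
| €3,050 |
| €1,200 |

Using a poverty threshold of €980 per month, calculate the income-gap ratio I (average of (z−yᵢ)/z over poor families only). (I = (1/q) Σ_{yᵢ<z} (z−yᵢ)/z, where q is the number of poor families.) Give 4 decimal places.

Incomes under z: €140, €330, €500, €830, €870, €910 (q = 6 of N = 10).
Relative gaps: 0.8571, 0.6633, 0.4898, 0.1531, 0.1122, 0.0714; sum = 2.346939.
I averages over the q = 6 poor units only: 2.346939 / 6 = 0.3912.

0.3912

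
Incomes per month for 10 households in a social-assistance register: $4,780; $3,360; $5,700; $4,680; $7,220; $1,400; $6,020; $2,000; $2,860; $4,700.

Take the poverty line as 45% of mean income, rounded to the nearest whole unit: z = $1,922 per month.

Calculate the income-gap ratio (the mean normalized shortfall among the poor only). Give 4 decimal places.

Below z: $1,400 (q = 1 of N = 10).
Relative gaps: 0.2716; sum = 0.271592.
The income-gap ratio divides by q (the poor only): 0.271592 / 1 = 0.2716.

0.2716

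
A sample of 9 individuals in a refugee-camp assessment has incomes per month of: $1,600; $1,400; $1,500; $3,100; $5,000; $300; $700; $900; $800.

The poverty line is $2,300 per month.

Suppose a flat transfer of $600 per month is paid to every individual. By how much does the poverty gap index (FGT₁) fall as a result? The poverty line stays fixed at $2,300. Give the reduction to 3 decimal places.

0.203

Before: below the line — $300, $700, $800, $900, $1,400, $1,500, $1,600; poverty gap index (FGT₁) = 0.42995.
After the $600 transfer: below the line — $900, $1,300, $1,400, $1,500, $2,000, $2,100, $2,200; poverty gap index (FGT₁) = 0.22705.
Reduction = 0.42995 − 0.22705 = 0.203.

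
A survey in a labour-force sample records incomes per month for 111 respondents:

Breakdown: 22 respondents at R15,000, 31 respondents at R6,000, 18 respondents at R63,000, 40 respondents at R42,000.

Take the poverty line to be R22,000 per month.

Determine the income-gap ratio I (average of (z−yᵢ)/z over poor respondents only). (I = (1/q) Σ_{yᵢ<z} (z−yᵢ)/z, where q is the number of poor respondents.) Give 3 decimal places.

Poor units: 31×R6,000, 22×R15,000 (q = 53 of N = 111).
Relative gaps: 0.7273 (×31), 0.3182 (×22); sum = 29.545455.
The income-gap ratio divides by q (the poor only): 29.545455 / 53 = 0.557.

0.557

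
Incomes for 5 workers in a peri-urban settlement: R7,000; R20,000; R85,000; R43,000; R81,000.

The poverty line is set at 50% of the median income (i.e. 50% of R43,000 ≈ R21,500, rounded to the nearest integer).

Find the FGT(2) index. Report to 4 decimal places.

0.0919

Incomes under z: R7,000, R20,000 (q = 2 of N = 5).
Gap ratios (z−y)/z: (21500−7000)/21500 = 0.6744; (21500−20000)/21500 = 0.0698.
Squared: 0.4548; 0.0049.
Sum = 0.459708; P₂ = 0.459708 / 5 = 0.0919.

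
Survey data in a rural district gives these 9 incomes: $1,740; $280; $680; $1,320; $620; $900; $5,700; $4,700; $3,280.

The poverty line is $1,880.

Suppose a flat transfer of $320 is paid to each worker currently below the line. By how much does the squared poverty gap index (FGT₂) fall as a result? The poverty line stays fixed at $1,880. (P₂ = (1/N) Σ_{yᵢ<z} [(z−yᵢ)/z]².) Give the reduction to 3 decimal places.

Before: below the line — $280, $620, $680, $900, $1,320, $1,740; squared poverty gap index (FGT₂) = 0.21632.
After the $320 transfer: below the line — $600, $940, $1,000, $1,220, $1,640; squared poverty gap index (FGT₂) = 0.11913.
Reduction = 0.21632 − 0.11913 = 0.097.

0.097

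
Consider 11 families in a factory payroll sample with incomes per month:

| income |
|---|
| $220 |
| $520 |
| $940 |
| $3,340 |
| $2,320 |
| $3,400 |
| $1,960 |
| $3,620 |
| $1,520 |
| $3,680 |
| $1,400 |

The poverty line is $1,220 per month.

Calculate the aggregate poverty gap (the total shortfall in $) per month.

$1,980

Incomes under z: $220, $520, $940 (q = 3 of N = 11).
Individual gaps: 1220−220 = 1000; 1220−520 = 700; 1220−940 = 280.
Aggregate gap = $1,980.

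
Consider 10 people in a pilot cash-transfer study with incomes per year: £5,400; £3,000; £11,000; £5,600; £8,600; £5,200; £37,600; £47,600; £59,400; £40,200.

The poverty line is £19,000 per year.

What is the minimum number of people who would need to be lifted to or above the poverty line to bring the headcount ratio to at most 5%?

Currently q = 6 of N = 10 are below the line (H = 0.600).
A headcount ratio of at most 5% allows at most ⌊0.05 × 10⌋ = 0 poor people.
So at least 6 − 0 = 6 must be lifted.

6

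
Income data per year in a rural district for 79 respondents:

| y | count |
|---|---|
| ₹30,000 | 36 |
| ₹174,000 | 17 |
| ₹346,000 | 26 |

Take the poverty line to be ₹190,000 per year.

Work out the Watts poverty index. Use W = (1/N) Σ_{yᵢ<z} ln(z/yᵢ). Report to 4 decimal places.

Poor units: 36×₹30,000, 17×₹174,000 (q = 53 of N = 79).
Log gaps: ln(190000/30000) = 1.8458 (×36); ln(190000/174000) = 0.0880 (×17).
W = 67.945230 / 79 = 0.8601.

0.8601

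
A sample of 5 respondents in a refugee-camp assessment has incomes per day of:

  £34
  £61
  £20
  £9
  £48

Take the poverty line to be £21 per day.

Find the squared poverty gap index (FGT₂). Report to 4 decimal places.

0.0658

Incomes under z: £9, £20 (q = 2 of N = 5).
Shortfall ratios: (21−9)/21 = 0.5714; (21−20)/21 = 0.0476.
Squared: 0.3265; 0.0023.
Sum = 0.328798; P₂ = 0.328798 / 5 = 0.0658.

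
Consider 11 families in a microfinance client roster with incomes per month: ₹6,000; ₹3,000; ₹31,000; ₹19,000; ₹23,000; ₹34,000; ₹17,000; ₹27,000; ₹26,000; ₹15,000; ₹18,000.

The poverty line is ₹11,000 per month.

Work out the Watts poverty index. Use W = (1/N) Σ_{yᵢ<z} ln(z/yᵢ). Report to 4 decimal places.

Below the line: ₹3,000, ₹6,000 (q = 2 of N = 11).
ln(z/y) terms: ln(11000/3000) = 1.2993; ln(11000/6000) = 0.6061.
W = 1.905419 / 11 = 0.1732.

0.1732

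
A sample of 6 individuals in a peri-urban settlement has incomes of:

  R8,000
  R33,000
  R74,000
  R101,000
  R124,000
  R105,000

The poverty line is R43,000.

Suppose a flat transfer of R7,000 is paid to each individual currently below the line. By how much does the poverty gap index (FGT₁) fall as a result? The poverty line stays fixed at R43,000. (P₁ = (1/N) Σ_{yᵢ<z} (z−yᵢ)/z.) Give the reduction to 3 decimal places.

Before: below the line — R8,000, R33,000; poverty gap index (FGT₁) = 0.17442.
After the R7,000 transfer: below the line — R15,000, R40,000; poverty gap index (FGT₁) = 0.12016.
Reduction = 0.17442 − 0.12016 = 0.054.

0.054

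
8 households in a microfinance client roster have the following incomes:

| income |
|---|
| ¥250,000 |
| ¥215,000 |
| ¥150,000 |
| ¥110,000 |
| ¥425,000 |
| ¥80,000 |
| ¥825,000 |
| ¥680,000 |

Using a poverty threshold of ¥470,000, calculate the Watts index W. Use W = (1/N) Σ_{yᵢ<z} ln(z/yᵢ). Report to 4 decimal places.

Below z: ¥80,000, ¥110,000, ¥150,000, ¥215,000, ¥250,000, ¥425,000 (q = 6 of N = 8).
Log gaps: ln(470000/80000) = 1.7707; ln(470000/110000) = 1.4523; ln(470000/150000) = 1.1421; ln(470000/215000) = 0.7821; ln(470000/250000) = 0.6313; ln(470000/425000) = 0.1006.
W = 5.879066 / 8 = 0.7349.

0.7349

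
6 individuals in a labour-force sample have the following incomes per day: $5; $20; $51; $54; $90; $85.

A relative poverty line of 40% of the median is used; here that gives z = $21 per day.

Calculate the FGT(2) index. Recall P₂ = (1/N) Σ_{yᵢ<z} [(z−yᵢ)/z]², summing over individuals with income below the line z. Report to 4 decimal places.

0.0971

Incomes under z: $5, $20 (q = 2 of N = 6).
Normalized shortfalls: (21−5)/21 = 0.7619; (21−20)/21 = 0.0476.
Squared: 0.5805; 0.0023.
Sum = 0.582766; P₂ = 0.582766 / 6 = 0.0971.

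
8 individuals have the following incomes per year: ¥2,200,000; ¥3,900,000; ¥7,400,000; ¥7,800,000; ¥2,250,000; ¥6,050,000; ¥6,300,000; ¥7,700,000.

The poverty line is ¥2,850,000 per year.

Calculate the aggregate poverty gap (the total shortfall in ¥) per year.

¥1,250,000

Incomes under z: ¥2,200,000, ¥2,250,000 (q = 2 of N = 8).
Individual gaps: 2850000−2200000 = 650000; 2850000−2250000 = 600000.
Aggregate gap = ¥1,250,000.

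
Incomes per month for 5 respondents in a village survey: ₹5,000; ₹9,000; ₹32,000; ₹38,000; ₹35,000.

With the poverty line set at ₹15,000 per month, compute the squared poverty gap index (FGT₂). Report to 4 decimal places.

Below z: ₹5,000, ₹9,000 (q = 2 of N = 5).
Normalized shortfalls: (15000−5000)/15000 = 0.6667; (15000−9000)/15000 = 0.4000.
Squared: 0.4444; 0.1600.
Sum = 0.604444; P₂ = 0.604444 / 5 = 0.1209.

0.1209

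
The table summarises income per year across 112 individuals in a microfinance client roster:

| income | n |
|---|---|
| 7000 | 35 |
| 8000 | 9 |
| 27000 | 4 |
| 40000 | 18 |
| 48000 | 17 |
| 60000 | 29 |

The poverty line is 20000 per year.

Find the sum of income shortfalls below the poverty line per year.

Below the line: 35×7000, 9×8000 (q = 44 of N = 112).
Individual gaps: 35×(20000−7000) = 455000; 9×(20000−8000) = 108000.
Aggregate gap = 563000.

563000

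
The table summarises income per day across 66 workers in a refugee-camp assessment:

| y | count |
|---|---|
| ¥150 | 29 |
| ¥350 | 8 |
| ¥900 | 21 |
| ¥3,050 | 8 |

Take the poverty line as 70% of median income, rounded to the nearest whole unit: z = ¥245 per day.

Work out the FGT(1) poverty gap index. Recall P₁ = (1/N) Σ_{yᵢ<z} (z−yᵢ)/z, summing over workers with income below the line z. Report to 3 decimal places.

0.170

Below the line: 29×¥150 (q = 29 of N = 66).
Shortfall ratios: (245−150)/245 = 0.3878 (×29).
Sum of shortfalls = 11.244898; P₁ averages over all N: 11.244898 / 66 = 0.170.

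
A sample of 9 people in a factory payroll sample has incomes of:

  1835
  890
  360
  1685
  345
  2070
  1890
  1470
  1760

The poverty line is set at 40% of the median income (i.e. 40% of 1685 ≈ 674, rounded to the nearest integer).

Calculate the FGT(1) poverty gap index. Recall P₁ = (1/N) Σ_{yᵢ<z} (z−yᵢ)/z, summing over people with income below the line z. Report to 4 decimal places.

Poor units: 345, 360 (q = 2 of N = 9).
Relative gaps: (674−345)/674 = 0.4881; (674−360)/674 = 0.4659.
Sum of shortfalls = 0.954006; P₁ averages over all N: 0.954006 / 9 = 0.1060.

0.1060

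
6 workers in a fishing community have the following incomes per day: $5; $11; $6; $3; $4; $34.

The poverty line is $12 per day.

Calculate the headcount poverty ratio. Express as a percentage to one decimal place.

5 of the 6 workers have income below $12.
H = 5/6 = 83.3%.

83.3%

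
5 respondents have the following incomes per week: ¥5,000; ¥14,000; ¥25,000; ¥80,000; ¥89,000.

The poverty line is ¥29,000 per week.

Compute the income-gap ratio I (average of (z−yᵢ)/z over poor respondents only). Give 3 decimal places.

Incomes under z: ¥5,000, ¥14,000, ¥25,000 (q = 3 of N = 5).
Shortfall ratios (z−y)/z: 0.8276, 0.5172, 0.1379; sum = 1.482759.
I averages over the q = 3 poor units only: 1.482759 / 3 = 0.494.

0.494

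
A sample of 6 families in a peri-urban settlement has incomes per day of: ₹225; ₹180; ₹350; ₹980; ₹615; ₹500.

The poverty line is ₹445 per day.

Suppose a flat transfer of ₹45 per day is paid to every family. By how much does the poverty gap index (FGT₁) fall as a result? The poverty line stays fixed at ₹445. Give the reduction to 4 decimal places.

0.0506

Before: below the line — ₹180, ₹225, ₹350; poverty gap index (FGT₁) = 0.217228.
After the ₹45 transfer: below the line — ₹225, ₹270, ₹395; poverty gap index (FGT₁) = 0.166667.
Reduction = 0.217228 − 0.166667 = 0.0506.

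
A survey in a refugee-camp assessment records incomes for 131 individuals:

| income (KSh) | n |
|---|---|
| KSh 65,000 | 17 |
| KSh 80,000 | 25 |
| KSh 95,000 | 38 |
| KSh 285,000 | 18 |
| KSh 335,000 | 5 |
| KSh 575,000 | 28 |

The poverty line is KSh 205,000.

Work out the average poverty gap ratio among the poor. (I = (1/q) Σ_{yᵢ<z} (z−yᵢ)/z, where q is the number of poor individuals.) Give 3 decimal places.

Below the line: 17×KSh 65,000, 25×KSh 80,000, 38×KSh 95,000 (q = 80 of N = 131).
Shortfall ratios (z−y)/z: 0.6829 (×17), 0.6098 (×25), 0.5366 (×38); sum = 47.243902.
I averages over the q = 80 poor units only: 47.243902 / 80 = 0.591.

0.591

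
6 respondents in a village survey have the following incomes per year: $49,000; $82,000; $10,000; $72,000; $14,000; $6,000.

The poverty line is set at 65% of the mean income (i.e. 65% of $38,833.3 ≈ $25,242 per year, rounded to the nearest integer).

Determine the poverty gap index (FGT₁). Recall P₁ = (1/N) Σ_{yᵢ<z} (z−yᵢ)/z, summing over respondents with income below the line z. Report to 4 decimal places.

0.3019

Poor units: $6,000, $10,000, $14,000 (q = 3 of N = 6).
Normalized shortfalls: (25242−6000)/25242 = 0.7623; (25242−10000)/25242 = 0.6038; (25242−14000)/25242 = 0.4454.
Σ = 1.811505. Dividing by the full population N = 6 gives P₁ = 0.3019.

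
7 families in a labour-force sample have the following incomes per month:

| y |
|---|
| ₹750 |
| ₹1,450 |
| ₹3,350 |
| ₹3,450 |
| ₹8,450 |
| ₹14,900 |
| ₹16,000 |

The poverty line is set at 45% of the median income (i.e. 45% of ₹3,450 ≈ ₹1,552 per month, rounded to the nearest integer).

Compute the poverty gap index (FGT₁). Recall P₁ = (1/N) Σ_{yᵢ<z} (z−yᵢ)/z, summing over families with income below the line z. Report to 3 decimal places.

Poor units: ₹750, ₹1,450 (q = 2 of N = 7).
Relative gaps: (1552−750)/1552 = 0.5168; (1552−1450)/1552 = 0.0657.
Sum of shortfalls = 0.582474; P₁ averages over all N: 0.582474 / 7 = 0.083.

0.083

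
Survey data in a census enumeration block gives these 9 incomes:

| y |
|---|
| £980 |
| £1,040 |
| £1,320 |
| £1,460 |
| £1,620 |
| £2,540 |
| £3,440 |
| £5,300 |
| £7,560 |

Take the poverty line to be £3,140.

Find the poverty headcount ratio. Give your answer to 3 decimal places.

6 of the 9 individuals have income below £3,140.
H = 6/9 = 0.667.

0.667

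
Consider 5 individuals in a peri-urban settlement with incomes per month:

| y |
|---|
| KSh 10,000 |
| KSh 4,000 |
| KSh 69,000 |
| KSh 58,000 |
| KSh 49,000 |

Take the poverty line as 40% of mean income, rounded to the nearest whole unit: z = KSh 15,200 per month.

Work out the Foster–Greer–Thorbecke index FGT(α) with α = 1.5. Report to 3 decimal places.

Incomes under z: KSh 4,000, KSh 10,000 (q = 2 of N = 5).
Normalized shortfalls: (15200−4000)/15200 = 0.7368; (15200−10000)/15200 = 0.3421.
Raised to α = 1.5: 0.63250; 0.20010.
Sum = 0.832598; FGT(1.5) = 0.832598 / 5 = 0.167.

0.167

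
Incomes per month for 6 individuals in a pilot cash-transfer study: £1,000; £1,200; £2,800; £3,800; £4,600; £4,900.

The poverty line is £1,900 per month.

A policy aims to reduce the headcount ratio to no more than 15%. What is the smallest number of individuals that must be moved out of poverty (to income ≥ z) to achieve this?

2

Currently q = 2 of N = 6 are below the line (H = 0.333).
A headcount ratio of at most 15% allows at most ⌊0.15 × 6⌋ = 0 poor individuals.
So at least 2 − 0 = 2 must be lifted.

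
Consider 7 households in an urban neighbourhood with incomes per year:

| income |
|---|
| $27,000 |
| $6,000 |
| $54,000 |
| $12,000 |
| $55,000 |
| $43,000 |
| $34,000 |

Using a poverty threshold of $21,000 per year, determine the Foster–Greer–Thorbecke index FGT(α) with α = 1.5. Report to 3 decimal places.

0.126

Incomes under z: $6,000, $12,000 (q = 2 of N = 7).
Normalized shortfalls: (21000−6000)/21000 = 0.7143; (21000−12000)/21000 = 0.4286.
Raised to α = 1.5: 0.60368; 0.28057.
Sum = 0.884247; FGT(1.5) = 0.884247 / 7 = 0.126.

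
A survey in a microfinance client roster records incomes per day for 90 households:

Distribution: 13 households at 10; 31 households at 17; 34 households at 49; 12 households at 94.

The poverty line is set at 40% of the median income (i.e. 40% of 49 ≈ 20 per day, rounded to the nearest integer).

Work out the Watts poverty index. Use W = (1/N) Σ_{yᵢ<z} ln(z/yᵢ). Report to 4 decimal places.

0.1561

Incomes under z: 13×10, 31×17 (q = 44 of N = 90).
ln(z/y) terms: ln(20/10) = 0.6931 (×13); ln(20/17) = 0.1625 (×31).
W = 14.049000 / 90 = 0.1561.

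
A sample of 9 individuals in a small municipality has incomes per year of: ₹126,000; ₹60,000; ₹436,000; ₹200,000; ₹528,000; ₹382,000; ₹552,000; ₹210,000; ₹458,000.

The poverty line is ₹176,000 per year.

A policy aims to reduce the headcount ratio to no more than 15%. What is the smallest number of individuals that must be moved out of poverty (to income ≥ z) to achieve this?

2 of the 9 individuals are poor, so H = 2/9 = 0.222.
A headcount ratio of at most 15% allows at most ⌊0.15 × 9⌋ = 1 poor individuals.
So at least 2 − 1 = 1 must be lifted.

1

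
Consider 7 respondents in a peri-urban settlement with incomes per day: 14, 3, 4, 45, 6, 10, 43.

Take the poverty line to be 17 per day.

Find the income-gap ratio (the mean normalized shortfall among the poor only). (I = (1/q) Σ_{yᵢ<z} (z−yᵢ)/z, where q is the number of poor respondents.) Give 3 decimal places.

Below z: 3, 4, 6, 10, 14 (q = 5 of N = 7).
Shortfall ratios (z−y)/z: 0.8235, 0.7647, 0.6471, 0.4118, 0.1765; sum = 2.823529.
The income-gap ratio divides by q (the poor only): 2.823529 / 5 = 0.565.

0.565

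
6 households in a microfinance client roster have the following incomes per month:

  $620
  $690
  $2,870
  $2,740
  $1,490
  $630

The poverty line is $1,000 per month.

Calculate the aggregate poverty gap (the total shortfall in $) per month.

Incomes under z: $620, $630, $690 (q = 3 of N = 6).
Individual gaps: 1000−620 = 380; 1000−630 = 370; 1000−690 = 310.
Aggregate gap = $1,060.

$1,060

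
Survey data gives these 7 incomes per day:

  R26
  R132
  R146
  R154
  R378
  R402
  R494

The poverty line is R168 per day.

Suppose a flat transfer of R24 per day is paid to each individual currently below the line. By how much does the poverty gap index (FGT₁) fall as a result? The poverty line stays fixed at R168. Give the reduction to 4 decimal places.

Before: below the line — R26, R132, R146, R154; poverty gap index (FGT₁) = 0.181973.
After the R24 transfer: below the line — R50, R156; poverty gap index (FGT₁) = 0.110544.
Reduction = 0.181973 − 0.110544 = 0.0714.

0.0714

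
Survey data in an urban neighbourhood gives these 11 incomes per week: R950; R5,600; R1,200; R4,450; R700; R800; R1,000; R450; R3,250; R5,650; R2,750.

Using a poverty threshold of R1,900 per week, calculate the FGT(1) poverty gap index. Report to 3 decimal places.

0.301

Poor units: R450, R700, R800, R950, R1,000, R1,200 (q = 6 of N = 11).
Relative gaps: (1900−450)/1900 = 0.7632; (1900−700)/1900 = 0.6316; (1900−800)/1900 = 0.5789; (1900−950)/1900 = 0.5000; (1900−1000)/1900 = 0.4737; (1900−1200)/1900 = 0.3684.
Sum of shortfalls = 3.315789; P₁ averages over all N: 3.315789 / 11 = 0.301.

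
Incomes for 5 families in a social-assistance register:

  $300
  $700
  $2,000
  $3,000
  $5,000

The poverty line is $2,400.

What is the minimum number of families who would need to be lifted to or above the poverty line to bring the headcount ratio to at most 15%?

3 of the 5 families are poor, so H = 3/5 = 0.600.
A headcount ratio of at most 15% allows at most ⌊0.15 × 5⌋ = 0 poor families.
So at least 3 − 0 = 3 must be lifted.

3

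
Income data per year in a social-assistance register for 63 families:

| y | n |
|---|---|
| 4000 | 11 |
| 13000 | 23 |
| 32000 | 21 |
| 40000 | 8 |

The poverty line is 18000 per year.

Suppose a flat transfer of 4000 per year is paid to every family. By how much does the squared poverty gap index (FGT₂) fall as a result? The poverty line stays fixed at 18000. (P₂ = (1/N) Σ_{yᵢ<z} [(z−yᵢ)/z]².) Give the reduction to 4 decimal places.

Before: below the line — 11×4000, 23×13000; squared poverty gap index (FGT₂) = 0.133794.
After the 4000 transfer: below the line — 11×8000, 23×17000; squared poverty gap index (FGT₂) = 0.055017.
Reduction = 0.133794 − 0.055017 = 0.0788.

0.0788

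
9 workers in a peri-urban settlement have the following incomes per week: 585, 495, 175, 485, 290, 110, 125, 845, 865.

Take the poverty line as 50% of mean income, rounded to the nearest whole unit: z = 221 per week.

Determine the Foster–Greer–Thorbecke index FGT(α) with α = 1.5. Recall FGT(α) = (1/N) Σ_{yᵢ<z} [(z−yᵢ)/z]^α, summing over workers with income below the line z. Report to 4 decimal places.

Poor units: 110, 125, 175 (q = 3 of N = 9).
Relative gaps: (221−110)/221 = 0.5023; (221−125)/221 = 0.4344; (221−175)/221 = 0.2081.
Raised to α = 1.5: 0.35596; 0.28630; 0.09496.
Sum = 0.737216; FGT(1.5) = 0.737216 / 9 = 0.0819.

0.0819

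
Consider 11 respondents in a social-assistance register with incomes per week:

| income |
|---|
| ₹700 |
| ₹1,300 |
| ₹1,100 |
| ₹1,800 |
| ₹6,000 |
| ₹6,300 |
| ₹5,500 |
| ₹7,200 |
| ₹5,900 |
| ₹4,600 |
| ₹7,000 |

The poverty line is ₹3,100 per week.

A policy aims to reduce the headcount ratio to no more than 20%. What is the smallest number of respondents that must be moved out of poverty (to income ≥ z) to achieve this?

4 of the 11 respondents are poor, so H = 4/11 = 0.364.
A headcount ratio of at most 20% allows at most ⌊0.20 × 11⌋ = 2 poor respondents.
So at least 4 − 2 = 2 must be lifted.

2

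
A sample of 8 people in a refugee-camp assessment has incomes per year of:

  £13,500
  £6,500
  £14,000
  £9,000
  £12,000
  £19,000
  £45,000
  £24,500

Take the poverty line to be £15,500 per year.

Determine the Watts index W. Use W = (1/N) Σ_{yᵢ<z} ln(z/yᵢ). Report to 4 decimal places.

0.2386

Incomes under z: £6,500, £9,000, £12,000, £13,500, £14,000 (q = 5 of N = 8).
Log gaps: ln(15500/6500) = 0.8690; ln(15500/9000) = 0.5436; ln(15500/12000) = 0.2559; ln(15500/13500) = 0.1382; ln(15500/14000) = 0.1018.
W = 1.908520 / 8 = 0.2386.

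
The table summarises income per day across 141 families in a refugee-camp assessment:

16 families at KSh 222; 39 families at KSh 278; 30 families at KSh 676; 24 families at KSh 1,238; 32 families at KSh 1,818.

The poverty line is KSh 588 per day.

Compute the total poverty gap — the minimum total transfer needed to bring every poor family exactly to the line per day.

Poor units: 16×KSh 222, 39×KSh 278 (q = 55 of N = 141).
Individual gaps: 16×(588−222) = 5856; 39×(588−278) = 12090.
Aggregate gap = KSh 17,946.

KSh 17,946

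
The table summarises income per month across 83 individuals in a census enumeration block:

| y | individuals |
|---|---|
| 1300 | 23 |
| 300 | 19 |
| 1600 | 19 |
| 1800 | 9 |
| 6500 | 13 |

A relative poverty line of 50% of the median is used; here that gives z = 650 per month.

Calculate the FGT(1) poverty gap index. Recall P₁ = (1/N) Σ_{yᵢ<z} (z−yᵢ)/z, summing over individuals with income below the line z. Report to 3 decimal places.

0.123

Incomes under z: 19×300 (q = 19 of N = 83).
Shortfall ratios: (650−300)/650 = 0.5385 (×19).
Σ = 10.230769. Dividing by the full population N = 83 gives P₁ = 0.123.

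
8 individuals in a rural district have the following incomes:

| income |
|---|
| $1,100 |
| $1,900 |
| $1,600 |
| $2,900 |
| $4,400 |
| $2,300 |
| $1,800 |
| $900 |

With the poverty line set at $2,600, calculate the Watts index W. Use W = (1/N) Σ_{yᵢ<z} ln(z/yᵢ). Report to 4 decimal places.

Below z: $900, $1,100, $1,600, $1,800, $1,900, $2,300 (q = 6 of N = 8).
ln(z/y) terms: ln(2600/900) = 1.0609; ln(2600/1100) = 0.8602; ln(2600/1600) = 0.4855; ln(2600/1800) = 0.3677; ln(2600/1900) = 0.3137; ln(2600/2300) = 0.1226.
W = 3.210566 / 8 = 0.4013.

0.4013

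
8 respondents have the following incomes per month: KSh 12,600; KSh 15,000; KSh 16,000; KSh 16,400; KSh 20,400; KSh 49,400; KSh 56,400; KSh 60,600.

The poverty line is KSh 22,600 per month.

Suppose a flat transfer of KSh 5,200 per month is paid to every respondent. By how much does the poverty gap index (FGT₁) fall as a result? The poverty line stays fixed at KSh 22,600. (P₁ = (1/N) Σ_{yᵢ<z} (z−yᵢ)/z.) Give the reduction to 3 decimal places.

Before: below the line — KSh 12,600, KSh 15,000, KSh 16,000, KSh 16,400, KSh 20,400; poverty gap index (FGT₁) = 0.18031.
After the KSh 5,200 transfer: below the line — KSh 17,800, KSh 20,200, KSh 21,200, KSh 21,600; poverty gap index (FGT₁) = 0.05310.
Reduction = 0.18031 − 0.05310 = 0.127.

0.127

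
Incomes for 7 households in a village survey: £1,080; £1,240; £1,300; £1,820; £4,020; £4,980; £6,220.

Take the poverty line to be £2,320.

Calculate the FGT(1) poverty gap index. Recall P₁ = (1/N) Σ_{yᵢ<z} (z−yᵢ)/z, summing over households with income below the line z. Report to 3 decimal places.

Below z: £1,080, £1,240, £1,300, £1,820 (q = 4 of N = 7).
Relative gaps: (2320−1080)/2320 = 0.5345; (2320−1240)/2320 = 0.4655; (2320−1300)/2320 = 0.4397; (2320−1820)/2320 = 0.2155.
Σ = 1.655172. Dividing by the full population N = 7 gives P₁ = 0.236.

0.236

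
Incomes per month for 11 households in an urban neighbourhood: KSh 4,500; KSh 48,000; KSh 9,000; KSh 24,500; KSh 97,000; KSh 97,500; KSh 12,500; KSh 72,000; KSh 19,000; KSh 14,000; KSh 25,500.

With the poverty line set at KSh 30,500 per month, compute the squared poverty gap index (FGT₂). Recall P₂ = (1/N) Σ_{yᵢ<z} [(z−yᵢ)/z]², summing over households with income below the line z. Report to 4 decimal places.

0.1884

Below z: KSh 4,500, KSh 9,000, KSh 12,500, KSh 14,000, KSh 19,000, KSh 24,500, KSh 25,500 (q = 7 of N = 11).
Shortfall ratios: (30500−4500)/30500 = 0.8525; (30500−9000)/30500 = 0.7049; (30500−12500)/30500 = 0.5902; (30500−14000)/30500 = 0.5410; (30500−19000)/30500 = 0.3770; (30500−24500)/30500 = 0.1967; (30500−25500)/30500 = 0.1639.
Squared: 0.7267; 0.4969; 0.3483; 0.2927; 0.1422; 0.0387; 0.0269.
Sum = 2.072292; P₂ = 2.072292 / 11 = 0.1884.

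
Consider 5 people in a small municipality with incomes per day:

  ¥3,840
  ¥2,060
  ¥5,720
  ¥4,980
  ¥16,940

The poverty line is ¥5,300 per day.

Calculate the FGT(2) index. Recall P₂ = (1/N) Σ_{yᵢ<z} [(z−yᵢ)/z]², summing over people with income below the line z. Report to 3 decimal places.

0.091

Incomes under z: ¥2,060, ¥3,840, ¥4,980 (q = 3 of N = 5).
Shortfall ratios: (5300−2060)/5300 = 0.6113; (5300−3840)/5300 = 0.2755; (5300−4980)/5300 = 0.0604.
Squared: 0.3737; 0.0759; 0.0036.
Sum = 0.453243; P₂ = 0.453243 / 5 = 0.091.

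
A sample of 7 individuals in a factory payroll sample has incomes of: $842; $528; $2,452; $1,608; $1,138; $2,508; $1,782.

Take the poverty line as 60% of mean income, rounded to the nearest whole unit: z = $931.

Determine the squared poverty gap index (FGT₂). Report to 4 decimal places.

0.0281

Poor units: $528, $842 (q = 2 of N = 7).
Gap ratios (z−y)/z: (931−528)/931 = 0.4329; (931−842)/931 = 0.0956.
Squared: 0.1874; 0.0091.
Sum = 0.196513; P₂ = 0.196513 / 7 = 0.0281.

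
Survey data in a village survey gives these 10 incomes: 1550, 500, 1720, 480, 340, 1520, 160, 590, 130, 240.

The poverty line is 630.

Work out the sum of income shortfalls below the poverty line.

1970

Poor units: 130, 160, 240, 340, 480, 500, 590 (q = 7 of N = 10).
Individual gaps: 630−130 = 500; 630−160 = 470; 630−240 = 390; 630−340 = 290; 630−480 = 150; 630−500 = 130; 630−590 = 40.
Aggregate gap = 1970.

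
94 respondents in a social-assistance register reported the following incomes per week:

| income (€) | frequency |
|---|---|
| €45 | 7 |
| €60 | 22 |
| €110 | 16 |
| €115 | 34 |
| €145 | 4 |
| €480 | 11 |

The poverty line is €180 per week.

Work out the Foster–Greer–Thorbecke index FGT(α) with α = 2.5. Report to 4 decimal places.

Poor units: 7×€45, 22×€60, 16×€110, 34×€115, 4×€145 (q = 83 of N = 94).
Relative gaps: (180−45)/180 = 0.7500 (×7); (180−60)/180 = 0.6667 (×22); (180−110)/180 = 0.3889 (×16); (180−115)/180 = 0.3611 (×34); (180−145)/180 = 0.1944 (×4).
Raised to α = 2.5: 0.48714 (×7); 0.36289 (×22); 0.09431 (×16); 0.07836 (×34); 0.01667 (×4).
Sum = 15.633454; FGT(2.5) = 15.633454 / 94 = 0.1663.

0.1663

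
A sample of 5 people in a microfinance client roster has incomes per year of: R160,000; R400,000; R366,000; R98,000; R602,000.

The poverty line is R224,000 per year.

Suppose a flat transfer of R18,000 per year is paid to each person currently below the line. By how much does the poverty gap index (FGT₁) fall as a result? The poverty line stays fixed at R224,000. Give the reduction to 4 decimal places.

0.0321

Before: below the line — R98,000, R160,000; poverty gap index (FGT₁) = 0.169643.
After the R18,000 transfer: below the line — R116,000, R178,000; poverty gap index (FGT₁) = 0.137500.
Reduction = 0.169643 − 0.137500 = 0.0321.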